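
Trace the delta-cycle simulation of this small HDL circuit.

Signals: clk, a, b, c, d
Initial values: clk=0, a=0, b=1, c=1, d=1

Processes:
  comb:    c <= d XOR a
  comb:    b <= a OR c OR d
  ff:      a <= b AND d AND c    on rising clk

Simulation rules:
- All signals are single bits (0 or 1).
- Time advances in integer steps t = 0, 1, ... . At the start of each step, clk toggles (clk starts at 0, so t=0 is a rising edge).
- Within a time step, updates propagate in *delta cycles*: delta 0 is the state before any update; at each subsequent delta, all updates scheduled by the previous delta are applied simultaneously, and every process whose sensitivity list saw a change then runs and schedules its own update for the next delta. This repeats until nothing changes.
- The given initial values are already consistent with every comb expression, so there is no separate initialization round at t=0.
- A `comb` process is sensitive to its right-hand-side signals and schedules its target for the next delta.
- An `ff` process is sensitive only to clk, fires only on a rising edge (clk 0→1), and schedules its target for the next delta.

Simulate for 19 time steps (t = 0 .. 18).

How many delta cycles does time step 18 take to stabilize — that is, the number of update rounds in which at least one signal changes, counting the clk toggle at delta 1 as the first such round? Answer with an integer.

t0.Δ0 b=1 d=1 c=1 a=0 clk=0
t0.Δ1 b=1 d=1 c=1 a=0 clk=1
t0.Δ2 b=1 d=1 c=1 a=1 clk=1
t0.Δ3 b=1 d=1 c=0 a=1 clk=1
t1.Δ0 b=1 d=1 c=0 a=1 clk=1
t1.Δ1 b=1 d=1 c=0 a=1 clk=0
t2.Δ0 b=1 d=1 c=0 a=1 clk=0
t2.Δ1 b=1 d=1 c=0 a=1 clk=1
t2.Δ2 b=1 d=1 c=0 a=0 clk=1
t2.Δ3 b=1 d=1 c=1 a=0 clk=1
t3.Δ0 b=1 d=1 c=1 a=0 clk=1
t3.Δ1 b=1 d=1 c=1 a=0 clk=0
t4.Δ0 b=1 d=1 c=1 a=0 clk=0
t4.Δ1 b=1 d=1 c=1 a=0 clk=1
t4.Δ2 b=1 d=1 c=1 a=1 clk=1
t4.Δ3 b=1 d=1 c=0 a=1 clk=1
t5.Δ0 b=1 d=1 c=0 a=1 clk=1
t5.Δ1 b=1 d=1 c=0 a=1 clk=0
t6.Δ0 b=1 d=1 c=0 a=1 clk=0
t6.Δ1 b=1 d=1 c=0 a=1 clk=1
t6.Δ2 b=1 d=1 c=0 a=0 clk=1
t6.Δ3 b=1 d=1 c=1 a=0 clk=1
t7.Δ0 b=1 d=1 c=1 a=0 clk=1
t7.Δ1 b=1 d=1 c=1 a=0 clk=0
t8.Δ0 b=1 d=1 c=1 a=0 clk=0
t8.Δ1 b=1 d=1 c=1 a=0 clk=1
t8.Δ2 b=1 d=1 c=1 a=1 clk=1
t8.Δ3 b=1 d=1 c=0 a=1 clk=1
t9.Δ0 b=1 d=1 c=0 a=1 clk=1
t9.Δ1 b=1 d=1 c=0 a=1 clk=0
t10.Δ0 b=1 d=1 c=0 a=1 clk=0
t10.Δ1 b=1 d=1 c=0 a=1 clk=1
t10.Δ2 b=1 d=1 c=0 a=0 clk=1
t10.Δ3 b=1 d=1 c=1 a=0 clk=1
t11.Δ0 b=1 d=1 c=1 a=0 clk=1
t11.Δ1 b=1 d=1 c=1 a=0 clk=0
t12.Δ0 b=1 d=1 c=1 a=0 clk=0
t12.Δ1 b=1 d=1 c=1 a=0 clk=1
t12.Δ2 b=1 d=1 c=1 a=1 clk=1
t12.Δ3 b=1 d=1 c=0 a=1 clk=1
t13.Δ0 b=1 d=1 c=0 a=1 clk=1
t13.Δ1 b=1 d=1 c=0 a=1 clk=0
t14.Δ0 b=1 d=1 c=0 a=1 clk=0
t14.Δ1 b=1 d=1 c=0 a=1 clk=1
t14.Δ2 b=1 d=1 c=0 a=0 clk=1
t14.Δ3 b=1 d=1 c=1 a=0 clk=1
t15.Δ0 b=1 d=1 c=1 a=0 clk=1
t15.Δ1 b=1 d=1 c=1 a=0 clk=0
t16.Δ0 b=1 d=1 c=1 a=0 clk=0
t16.Δ1 b=1 d=1 c=1 a=0 clk=1
t16.Δ2 b=1 d=1 c=1 a=1 clk=1
t16.Δ3 b=1 d=1 c=0 a=1 clk=1
t17.Δ0 b=1 d=1 c=0 a=1 clk=1
t17.Δ1 b=1 d=1 c=0 a=1 clk=0
t18.Δ0 b=1 d=1 c=0 a=1 clk=0
t18.Δ1 b=1 d=1 c=0 a=1 clk=1
t18.Δ2 b=1 d=1 c=0 a=0 clk=1
t18.Δ3 b=1 d=1 c=1 a=0 clk=1

3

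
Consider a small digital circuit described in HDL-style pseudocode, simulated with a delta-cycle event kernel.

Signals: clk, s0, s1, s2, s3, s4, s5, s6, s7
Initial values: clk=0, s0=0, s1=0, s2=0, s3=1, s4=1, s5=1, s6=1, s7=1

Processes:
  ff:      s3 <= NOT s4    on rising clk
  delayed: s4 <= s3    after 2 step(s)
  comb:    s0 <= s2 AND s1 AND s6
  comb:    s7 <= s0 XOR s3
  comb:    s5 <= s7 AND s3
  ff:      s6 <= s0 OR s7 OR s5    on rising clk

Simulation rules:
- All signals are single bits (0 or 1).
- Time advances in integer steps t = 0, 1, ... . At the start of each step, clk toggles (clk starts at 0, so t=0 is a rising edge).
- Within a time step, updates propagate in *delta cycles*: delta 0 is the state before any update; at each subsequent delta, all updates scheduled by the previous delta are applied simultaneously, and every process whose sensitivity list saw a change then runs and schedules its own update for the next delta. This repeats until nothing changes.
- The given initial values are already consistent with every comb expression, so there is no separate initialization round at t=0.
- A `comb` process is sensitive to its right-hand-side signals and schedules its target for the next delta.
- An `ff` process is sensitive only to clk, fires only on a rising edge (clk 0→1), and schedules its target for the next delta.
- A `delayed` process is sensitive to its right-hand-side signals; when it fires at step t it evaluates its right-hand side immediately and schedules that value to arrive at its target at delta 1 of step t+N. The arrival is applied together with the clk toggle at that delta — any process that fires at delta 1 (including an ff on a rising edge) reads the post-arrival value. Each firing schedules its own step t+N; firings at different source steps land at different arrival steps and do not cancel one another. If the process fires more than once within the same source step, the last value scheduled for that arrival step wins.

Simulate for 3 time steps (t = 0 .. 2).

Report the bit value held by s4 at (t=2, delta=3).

t0.Δ0 s4=1 s3=1 s6=1 s1=0 s7=1 s2=0 clk=0 s0=0 s5=1
t0.Δ1 s4=1 s3=1 s6=1 s1=0 s7=1 s2=0 clk=1 s0=0 s5=1
t0.Δ2 s4=1 s3=0 s6=1 s1=0 s7=1 s2=0 clk=1 s0=0 s5=1
t0.Δ3 s4=1 s3=0 s6=1 s1=0 s7=0 s2=0 clk=1 s0=0 s5=0
t1.Δ0 s4=1 s3=0 s6=1 s1=0 s7=0 s2=0 clk=1 s0=0 s5=0
t1.Δ1 s4=1 s3=0 s6=1 s1=0 s7=0 s2=0 clk=0 s0=0 s5=0
t2.Δ0 s4=1 s3=0 s6=1 s1=0 s7=0 s2=0 clk=0 s0=0 s5=0
t2.Δ1 s4=0 s3=0 s6=1 s1=0 s7=0 s2=0 clk=1 s0=0 s5=0
t2.Δ2 s4=0 s3=1 s6=0 s1=0 s7=0 s2=0 clk=1 s0=0 s5=0
t2.Δ3 s4=0 s3=1 s6=0 s1=0 s7=1 s2=0 clk=1 s0=0 s5=0
t2.Δ4 s4=0 s3=1 s6=0 s1=0 s7=1 s2=0 clk=1 s0=0 s5=1

0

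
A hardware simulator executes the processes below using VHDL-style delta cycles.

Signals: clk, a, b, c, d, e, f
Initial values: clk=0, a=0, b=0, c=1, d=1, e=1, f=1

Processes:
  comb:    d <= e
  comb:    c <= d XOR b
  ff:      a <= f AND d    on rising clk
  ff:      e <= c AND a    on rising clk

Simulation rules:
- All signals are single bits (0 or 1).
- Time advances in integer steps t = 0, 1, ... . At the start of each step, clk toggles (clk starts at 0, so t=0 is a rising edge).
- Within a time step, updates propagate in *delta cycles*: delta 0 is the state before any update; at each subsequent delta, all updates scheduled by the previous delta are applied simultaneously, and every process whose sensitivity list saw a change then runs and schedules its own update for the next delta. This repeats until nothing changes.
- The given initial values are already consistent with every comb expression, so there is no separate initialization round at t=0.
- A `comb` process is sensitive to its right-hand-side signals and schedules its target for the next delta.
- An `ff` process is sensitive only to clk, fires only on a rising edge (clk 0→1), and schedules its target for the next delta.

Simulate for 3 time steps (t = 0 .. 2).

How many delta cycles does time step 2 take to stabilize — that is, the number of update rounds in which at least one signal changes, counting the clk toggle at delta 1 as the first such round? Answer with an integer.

2

t=0 Δ0: d=1 e=1 c=1 f=1 a=0 b=0 clk=0
  Δ1: clk:0→1
  Δ2: e:1→0, a:0→1
  Δ3: d:1→0
  Δ4: c:1→0
  (4Δ to stable)
t=1 Δ0: d=0 e=0 c=0 f=1 a=1 b=0 clk=1
  Δ1: clk:1→0
  (1Δ to stable)
t=2 Δ0: d=0 e=0 c=0 f=1 a=1 b=0 clk=0
  Δ1: clk:0→1
  Δ2: a:1→0
  (2Δ to stable)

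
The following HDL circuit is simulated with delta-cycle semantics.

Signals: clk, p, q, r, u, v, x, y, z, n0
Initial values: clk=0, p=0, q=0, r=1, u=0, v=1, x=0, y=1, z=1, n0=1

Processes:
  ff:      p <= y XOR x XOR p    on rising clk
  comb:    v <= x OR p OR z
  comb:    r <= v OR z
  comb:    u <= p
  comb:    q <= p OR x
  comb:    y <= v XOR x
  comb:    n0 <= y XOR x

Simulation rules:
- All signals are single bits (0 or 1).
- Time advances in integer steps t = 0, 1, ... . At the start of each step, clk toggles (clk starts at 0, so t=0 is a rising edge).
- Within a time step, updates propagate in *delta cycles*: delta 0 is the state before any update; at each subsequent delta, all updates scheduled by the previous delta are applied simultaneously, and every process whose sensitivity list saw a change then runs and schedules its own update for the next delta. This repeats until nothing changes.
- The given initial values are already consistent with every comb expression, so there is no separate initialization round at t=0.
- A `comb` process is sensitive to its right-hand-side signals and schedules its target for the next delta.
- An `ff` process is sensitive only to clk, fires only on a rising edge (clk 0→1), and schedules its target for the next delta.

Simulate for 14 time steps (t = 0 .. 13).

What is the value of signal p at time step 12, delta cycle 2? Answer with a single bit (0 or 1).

[bits: p,y,z,x,u,n0,r,clk,v,q]
t=0: Δ0=0110011010 Δ1=0110011110 Δ2=1110011110 Δ3=1110111111 | 3Δ
t=1: Δ0=1110111111 Δ1=1110111011 | 1Δ
t=2: Δ0=1110111011 Δ1=1110111111 Δ2=0110111111 Δ3=0110011110 | 3Δ
t=3: Δ0=0110011110 Δ1=0110011010 | 1Δ
t=4: Δ0=0110011010 Δ1=0110011110 Δ2=1110011110 Δ3=1110111111 | 3Δ
t=5: Δ0=1110111111 Δ1=1110111011 | 1Δ
t=6: Δ0=1110111011 Δ1=1110111111 Δ2=0110111111 Δ3=0110011110 | 3Δ
t=7: Δ0=0110011110 Δ1=0110011010 | 1Δ
t=8: Δ0=0110011010 Δ1=0110011110 Δ2=1110011110 Δ3=1110111111 | 3Δ
t=9: Δ0=1110111111 Δ1=1110111011 | 1Δ
t=10: Δ0=1110111011 Δ1=1110111111 Δ2=0110111111 Δ3=0110011110 | 3Δ
t=11: Δ0=0110011110 Δ1=0110011010 | 1Δ
t=12: Δ0=0110011010 Δ1=0110011110 Δ2=1110011110 Δ3=1110111111 | 3Δ
t=13: Δ0=1110111111 Δ1=1110111011 | 1Δ

1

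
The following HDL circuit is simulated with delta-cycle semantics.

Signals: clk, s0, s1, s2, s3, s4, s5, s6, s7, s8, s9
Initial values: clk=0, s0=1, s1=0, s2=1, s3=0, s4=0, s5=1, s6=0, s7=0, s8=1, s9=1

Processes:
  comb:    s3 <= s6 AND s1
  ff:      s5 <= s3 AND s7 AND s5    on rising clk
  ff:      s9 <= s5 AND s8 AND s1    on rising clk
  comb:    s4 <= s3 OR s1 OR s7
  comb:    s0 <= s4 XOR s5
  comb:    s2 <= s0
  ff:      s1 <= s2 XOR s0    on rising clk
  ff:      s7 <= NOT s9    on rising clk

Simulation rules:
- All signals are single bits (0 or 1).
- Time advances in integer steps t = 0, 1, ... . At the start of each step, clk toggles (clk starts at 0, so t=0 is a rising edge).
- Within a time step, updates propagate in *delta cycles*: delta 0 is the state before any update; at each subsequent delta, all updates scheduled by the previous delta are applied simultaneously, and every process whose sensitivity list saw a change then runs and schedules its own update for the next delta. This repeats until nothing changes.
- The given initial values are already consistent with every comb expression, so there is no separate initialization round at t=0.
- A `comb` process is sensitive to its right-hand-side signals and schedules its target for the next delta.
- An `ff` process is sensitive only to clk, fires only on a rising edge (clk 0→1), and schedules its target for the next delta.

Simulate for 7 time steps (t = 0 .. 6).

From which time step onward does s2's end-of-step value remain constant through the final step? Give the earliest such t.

t0.Δ0 s2=1 s9=1 s1=0 s4=0 s5=1 s3=0 clk=0 s0=1 s8=1 s7=0 s6=0
t0.Δ1 s2=1 s9=1 s1=0 s4=0 s5=1 s3=0 clk=1 s0=1 s8=1 s7=0 s6=0
t0.Δ2 s2=1 s9=0 s1=0 s4=0 s5=0 s3=0 clk=1 s0=1 s8=1 s7=0 s6=0
t0.Δ3 s2=1 s9=0 s1=0 s4=0 s5=0 s3=0 clk=1 s0=0 s8=1 s7=0 s6=0
t0.Δ4 s2=0 s9=0 s1=0 s4=0 s5=0 s3=0 clk=1 s0=0 s8=1 s7=0 s6=0
t1.Δ0 s2=0 s9=0 s1=0 s4=0 s5=0 s3=0 clk=1 s0=0 s8=1 s7=0 s6=0
t1.Δ1 s2=0 s9=0 s1=0 s4=0 s5=0 s3=0 clk=0 s0=0 s8=1 s7=0 s6=0
t2.Δ0 s2=0 s9=0 s1=0 s4=0 s5=0 s3=0 clk=0 s0=0 s8=1 s7=0 s6=0
t2.Δ1 s2=0 s9=0 s1=0 s4=0 s5=0 s3=0 clk=1 s0=0 s8=1 s7=0 s6=0
t2.Δ2 s2=0 s9=0 s1=0 s4=0 s5=0 s3=0 clk=1 s0=0 s8=1 s7=1 s6=0
t2.Δ3 s2=0 s9=0 s1=0 s4=1 s5=0 s3=0 clk=1 s0=0 s8=1 s7=1 s6=0
t2.Δ4 s2=0 s9=0 s1=0 s4=1 s5=0 s3=0 clk=1 s0=1 s8=1 s7=1 s6=0
t2.Δ5 s2=1 s9=0 s1=0 s4=1 s5=0 s3=0 clk=1 s0=1 s8=1 s7=1 s6=0
t3.Δ0 s2=1 s9=0 s1=0 s4=1 s5=0 s3=0 clk=1 s0=1 s8=1 s7=1 s6=0
t3.Δ1 s2=1 s9=0 s1=0 s4=1 s5=0 s3=0 clk=0 s0=1 s8=1 s7=1 s6=0
t4.Δ0 s2=1 s9=0 s1=0 s4=1 s5=0 s3=0 clk=0 s0=1 s8=1 s7=1 s6=0
t4.Δ1 s2=1 s9=0 s1=0 s4=1 s5=0 s3=0 clk=1 s0=1 s8=1 s7=1 s6=0
t5.Δ0 s2=1 s9=0 s1=0 s4=1 s5=0 s3=0 clk=1 s0=1 s8=1 s7=1 s6=0
t5.Δ1 s2=1 s9=0 s1=0 s4=1 s5=0 s3=0 clk=0 s0=1 s8=1 s7=1 s6=0
t6.Δ0 s2=1 s9=0 s1=0 s4=1 s5=0 s3=0 clk=0 s0=1 s8=1 s7=1 s6=0
t6.Δ1 s2=1 s9=0 s1=0 s4=1 s5=0 s3=0 clk=1 s0=1 s8=1 s7=1 s6=0

2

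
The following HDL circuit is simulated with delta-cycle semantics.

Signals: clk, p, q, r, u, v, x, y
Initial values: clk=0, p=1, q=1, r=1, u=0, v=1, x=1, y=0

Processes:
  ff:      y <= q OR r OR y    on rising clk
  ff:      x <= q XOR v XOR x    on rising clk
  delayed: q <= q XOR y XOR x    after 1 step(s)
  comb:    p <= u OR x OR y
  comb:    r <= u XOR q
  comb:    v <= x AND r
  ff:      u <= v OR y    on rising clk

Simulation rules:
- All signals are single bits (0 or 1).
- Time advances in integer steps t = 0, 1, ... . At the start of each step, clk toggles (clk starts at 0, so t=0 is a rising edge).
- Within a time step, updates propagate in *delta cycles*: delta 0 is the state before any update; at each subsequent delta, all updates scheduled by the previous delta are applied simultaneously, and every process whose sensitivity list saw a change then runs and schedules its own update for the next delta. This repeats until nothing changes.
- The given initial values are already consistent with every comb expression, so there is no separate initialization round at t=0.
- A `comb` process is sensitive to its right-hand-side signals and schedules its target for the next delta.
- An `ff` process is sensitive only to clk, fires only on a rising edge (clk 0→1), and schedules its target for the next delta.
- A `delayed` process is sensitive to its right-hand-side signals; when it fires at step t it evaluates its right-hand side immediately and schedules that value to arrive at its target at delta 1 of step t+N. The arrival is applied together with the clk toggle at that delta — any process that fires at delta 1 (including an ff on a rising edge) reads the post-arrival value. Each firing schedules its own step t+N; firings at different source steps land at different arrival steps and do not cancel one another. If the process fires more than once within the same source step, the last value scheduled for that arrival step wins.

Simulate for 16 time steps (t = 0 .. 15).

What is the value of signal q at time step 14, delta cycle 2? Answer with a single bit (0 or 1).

1

t0.Δ0 v=1 q=1 y=0 x=1 p=1 r=1 u=0 clk=0
t0.Δ1 v=1 q=1 y=0 x=1 p=1 r=1 u=0 clk=1
t0.Δ2 v=1 q=1 y=1 x=1 p=1 r=1 u=1 clk=1
t0.Δ3 v=1 q=1 y=1 x=1 p=1 r=0 u=1 clk=1
t0.Δ4 v=0 q=1 y=1 x=1 p=1 r=0 u=1 clk=1
t1.Δ0 v=0 q=1 y=1 x=1 p=1 r=0 u=1 clk=1
t1.Δ1 v=0 q=1 y=1 x=1 p=1 r=0 u=1 clk=0
t2.Δ0 v=0 q=1 y=1 x=1 p=1 r=0 u=1 clk=0
t2.Δ1 v=0 q=1 y=1 x=1 p=1 r=0 u=1 clk=1
t2.Δ2 v=0 q=1 y=1 x=0 p=1 r=0 u=1 clk=1
t3.Δ0 v=0 q=1 y=1 x=0 p=1 r=0 u=1 clk=1
t3.Δ1 v=0 q=0 y=1 x=0 p=1 r=0 u=1 clk=0
t3.Δ2 v=0 q=0 y=1 x=0 p=1 r=1 u=1 clk=0
t4.Δ0 v=0 q=0 y=1 x=0 p=1 r=1 u=1 clk=0
t4.Δ1 v=0 q=1 y=1 x=0 p=1 r=1 u=1 clk=1
t4.Δ2 v=0 q=1 y=1 x=1 p=1 r=0 u=1 clk=1
t5.Δ0 v=0 q=1 y=1 x=1 p=1 r=0 u=1 clk=1
t5.Δ1 v=0 q=1 y=1 x=1 p=1 r=0 u=1 clk=0
t6.Δ0 v=0 q=1 y=1 x=1 p=1 r=0 u=1 clk=0
t6.Δ1 v=0 q=1 y=1 x=1 p=1 r=0 u=1 clk=1
t6.Δ2 v=0 q=1 y=1 x=0 p=1 r=0 u=1 clk=1
t7.Δ0 v=0 q=1 y=1 x=0 p=1 r=0 u=1 clk=1
t7.Δ1 v=0 q=0 y=1 x=0 p=1 r=0 u=1 clk=0
t7.Δ2 v=0 q=0 y=1 x=0 p=1 r=1 u=1 clk=0
t8.Δ0 v=0 q=0 y=1 x=0 p=1 r=1 u=1 clk=0
t8.Δ1 v=0 q=1 y=1 x=0 p=1 r=1 u=1 clk=1
t8.Δ2 v=0 q=1 y=1 x=1 p=1 r=0 u=1 clk=1
t9.Δ0 v=0 q=1 y=1 x=1 p=1 r=0 u=1 clk=1
t9.Δ1 v=0 q=1 y=1 x=1 p=1 r=0 u=1 clk=0
t10.Δ0 v=0 q=1 y=1 x=1 p=1 r=0 u=1 clk=0
t10.Δ1 v=0 q=1 y=1 x=1 p=1 r=0 u=1 clk=1
t10.Δ2 v=0 q=1 y=1 x=0 p=1 r=0 u=1 clk=1
t11.Δ0 v=0 q=1 y=1 x=0 p=1 r=0 u=1 clk=1
t11.Δ1 v=0 q=0 y=1 x=0 p=1 r=0 u=1 clk=0
t11.Δ2 v=0 q=0 y=1 x=0 p=1 r=1 u=1 clk=0
t12.Δ0 v=0 q=0 y=1 x=0 p=1 r=1 u=1 clk=0
t12.Δ1 v=0 q=1 y=1 x=0 p=1 r=1 u=1 clk=1
t12.Δ2 v=0 q=1 y=1 x=1 p=1 r=0 u=1 clk=1
t13.Δ0 v=0 q=1 y=1 x=1 p=1 r=0 u=1 clk=1
t13.Δ1 v=0 q=1 y=1 x=1 p=1 r=0 u=1 clk=0
t14.Δ0 v=0 q=1 y=1 x=1 p=1 r=0 u=1 clk=0
t14.Δ1 v=0 q=1 y=1 x=1 p=1 r=0 u=1 clk=1
t14.Δ2 v=0 q=1 y=1 x=0 p=1 r=0 u=1 clk=1
t15.Δ0 v=0 q=1 y=1 x=0 p=1 r=0 u=1 clk=1
t15.Δ1 v=0 q=0 y=1 x=0 p=1 r=0 u=1 clk=0
t15.Δ2 v=0 q=0 y=1 x=0 p=1 r=1 u=1 clk=0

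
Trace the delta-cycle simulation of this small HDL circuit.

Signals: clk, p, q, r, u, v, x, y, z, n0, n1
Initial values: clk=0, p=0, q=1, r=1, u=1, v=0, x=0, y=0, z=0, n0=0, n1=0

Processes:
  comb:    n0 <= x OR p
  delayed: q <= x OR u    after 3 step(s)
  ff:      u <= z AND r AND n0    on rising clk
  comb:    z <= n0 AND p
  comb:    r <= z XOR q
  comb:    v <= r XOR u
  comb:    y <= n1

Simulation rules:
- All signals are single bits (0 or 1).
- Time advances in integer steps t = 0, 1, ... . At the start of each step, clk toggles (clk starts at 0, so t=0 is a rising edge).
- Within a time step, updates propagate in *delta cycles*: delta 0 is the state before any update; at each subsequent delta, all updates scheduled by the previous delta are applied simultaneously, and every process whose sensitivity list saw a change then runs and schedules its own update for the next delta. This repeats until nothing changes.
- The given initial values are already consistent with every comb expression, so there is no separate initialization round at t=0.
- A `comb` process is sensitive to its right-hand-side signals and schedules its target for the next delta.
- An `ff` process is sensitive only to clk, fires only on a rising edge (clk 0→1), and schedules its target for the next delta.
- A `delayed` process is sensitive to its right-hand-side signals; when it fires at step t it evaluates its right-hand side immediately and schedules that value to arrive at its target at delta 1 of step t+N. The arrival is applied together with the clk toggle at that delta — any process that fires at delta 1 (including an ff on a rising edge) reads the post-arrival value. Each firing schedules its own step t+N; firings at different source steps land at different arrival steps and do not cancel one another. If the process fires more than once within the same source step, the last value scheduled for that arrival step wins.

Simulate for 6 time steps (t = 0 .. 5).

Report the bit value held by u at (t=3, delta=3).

[bits: r,n1,n0,clk,q,u,x,p,y,v,z]
t=0: Δ0=10001100000 Δ1=10011100000 Δ2=10011000000 Δ3=10011000010 | 3Δ
t=1: Δ0=10011000010 Δ1=10001000010 | 1Δ
t=2: Δ0=10001000010 Δ1=10011000010 | 1Δ
t=3: Δ0=10011000010 Δ1=10000000010 Δ2=00000000010 Δ3=00000000000 | 3Δ
t=4: Δ0=00000000000 Δ1=00010000000 | 1Δ
t=5: Δ0=00010000000 Δ1=00000000000 | 1Δ

0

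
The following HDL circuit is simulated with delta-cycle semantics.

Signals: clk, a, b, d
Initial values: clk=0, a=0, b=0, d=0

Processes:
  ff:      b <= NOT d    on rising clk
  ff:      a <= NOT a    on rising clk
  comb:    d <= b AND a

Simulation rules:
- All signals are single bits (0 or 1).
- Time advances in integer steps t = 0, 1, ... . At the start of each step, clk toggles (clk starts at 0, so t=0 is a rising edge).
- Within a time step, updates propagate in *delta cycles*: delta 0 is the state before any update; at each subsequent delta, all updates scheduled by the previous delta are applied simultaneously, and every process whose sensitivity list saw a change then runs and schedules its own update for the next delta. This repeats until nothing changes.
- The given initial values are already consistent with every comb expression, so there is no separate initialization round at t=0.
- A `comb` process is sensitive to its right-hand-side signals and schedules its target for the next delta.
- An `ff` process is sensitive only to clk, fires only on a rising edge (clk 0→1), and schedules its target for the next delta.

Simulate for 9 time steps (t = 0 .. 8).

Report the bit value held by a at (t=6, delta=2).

0

t=0 Δ0: b=0 a=0 clk=0 d=0
  Δ1: clk:0→1
  Δ2: b:0→1, a:0→1
  Δ3: d:0→1
  (3Δ to stable)
t=1 Δ0: b=1 a=1 clk=1 d=1
  Δ1: clk:1→0
  (1Δ to stable)
t=2 Δ0: b=1 a=1 clk=0 d=1
  Δ1: clk:0→1
  Δ2: b:1→0, a:1→0
  Δ3: d:1→0
  (3Δ to stable)
t=3 Δ0: b=0 a=0 clk=1 d=0
  Δ1: clk:1→0
  (1Δ to stable)
t=4 Δ0: b=0 a=0 clk=0 d=0
  Δ1: clk:0→1
  Δ2: b:0→1, a:0→1
  Δ3: d:0→1
  (3Δ to stable)
t=5 Δ0: b=1 a=1 clk=1 d=1
  Δ1: clk:1→0
  (1Δ to stable)
t=6 Δ0: b=1 a=1 clk=0 d=1
  Δ1: clk:0→1
  Δ2: b:1→0, a:1→0
  Δ3: d:1→0
  (3Δ to stable)
t=7 Δ0: b=0 a=0 clk=1 d=0
  Δ1: clk:1→0
  (1Δ to stable)
t=8 Δ0: b=0 a=0 clk=0 d=0
  Δ1: clk:0→1
  Δ2: b:0→1, a:0→1
  Δ3: d:0→1
  (3Δ to stable)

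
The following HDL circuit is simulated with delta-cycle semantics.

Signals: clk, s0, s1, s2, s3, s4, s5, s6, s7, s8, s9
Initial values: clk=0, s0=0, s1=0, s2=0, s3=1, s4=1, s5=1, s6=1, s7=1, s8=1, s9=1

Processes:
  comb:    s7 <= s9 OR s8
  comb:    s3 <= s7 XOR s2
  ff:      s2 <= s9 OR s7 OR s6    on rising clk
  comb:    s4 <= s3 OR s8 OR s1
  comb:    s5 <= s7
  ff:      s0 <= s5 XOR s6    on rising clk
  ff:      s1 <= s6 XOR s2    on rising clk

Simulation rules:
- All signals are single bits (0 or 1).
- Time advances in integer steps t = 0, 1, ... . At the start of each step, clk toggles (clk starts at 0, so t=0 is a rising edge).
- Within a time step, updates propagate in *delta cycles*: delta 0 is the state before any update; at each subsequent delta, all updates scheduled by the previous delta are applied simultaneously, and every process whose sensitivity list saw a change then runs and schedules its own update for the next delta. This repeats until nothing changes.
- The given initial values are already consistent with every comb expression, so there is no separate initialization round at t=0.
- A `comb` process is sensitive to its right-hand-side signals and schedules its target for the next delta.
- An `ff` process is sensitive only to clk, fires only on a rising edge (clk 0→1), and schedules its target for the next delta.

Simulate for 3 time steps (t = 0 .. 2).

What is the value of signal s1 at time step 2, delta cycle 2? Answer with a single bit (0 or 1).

0

t0.Δ0 s9=1 s6=1 s1=0 s3=1 s0=0 s7=1 s2=0 s5=1 clk=0 s4=1 s8=1
t0.Δ1 s9=1 s6=1 s1=0 s3=1 s0=0 s7=1 s2=0 s5=1 clk=1 s4=1 s8=1
t0.Δ2 s9=1 s6=1 s1=1 s3=1 s0=0 s7=1 s2=1 s5=1 clk=1 s4=1 s8=1
t0.Δ3 s9=1 s6=1 s1=1 s3=0 s0=0 s7=1 s2=1 s5=1 clk=1 s4=1 s8=1
t1.Δ0 s9=1 s6=1 s1=1 s3=0 s0=0 s7=1 s2=1 s5=1 clk=1 s4=1 s8=1
t1.Δ1 s9=1 s6=1 s1=1 s3=0 s0=0 s7=1 s2=1 s5=1 clk=0 s4=1 s8=1
t2.Δ0 s9=1 s6=1 s1=1 s3=0 s0=0 s7=1 s2=1 s5=1 clk=0 s4=1 s8=1
t2.Δ1 s9=1 s6=1 s1=1 s3=0 s0=0 s7=1 s2=1 s5=1 clk=1 s4=1 s8=1
t2.Δ2 s9=1 s6=1 s1=0 s3=0 s0=0 s7=1 s2=1 s5=1 clk=1 s4=1 s8=1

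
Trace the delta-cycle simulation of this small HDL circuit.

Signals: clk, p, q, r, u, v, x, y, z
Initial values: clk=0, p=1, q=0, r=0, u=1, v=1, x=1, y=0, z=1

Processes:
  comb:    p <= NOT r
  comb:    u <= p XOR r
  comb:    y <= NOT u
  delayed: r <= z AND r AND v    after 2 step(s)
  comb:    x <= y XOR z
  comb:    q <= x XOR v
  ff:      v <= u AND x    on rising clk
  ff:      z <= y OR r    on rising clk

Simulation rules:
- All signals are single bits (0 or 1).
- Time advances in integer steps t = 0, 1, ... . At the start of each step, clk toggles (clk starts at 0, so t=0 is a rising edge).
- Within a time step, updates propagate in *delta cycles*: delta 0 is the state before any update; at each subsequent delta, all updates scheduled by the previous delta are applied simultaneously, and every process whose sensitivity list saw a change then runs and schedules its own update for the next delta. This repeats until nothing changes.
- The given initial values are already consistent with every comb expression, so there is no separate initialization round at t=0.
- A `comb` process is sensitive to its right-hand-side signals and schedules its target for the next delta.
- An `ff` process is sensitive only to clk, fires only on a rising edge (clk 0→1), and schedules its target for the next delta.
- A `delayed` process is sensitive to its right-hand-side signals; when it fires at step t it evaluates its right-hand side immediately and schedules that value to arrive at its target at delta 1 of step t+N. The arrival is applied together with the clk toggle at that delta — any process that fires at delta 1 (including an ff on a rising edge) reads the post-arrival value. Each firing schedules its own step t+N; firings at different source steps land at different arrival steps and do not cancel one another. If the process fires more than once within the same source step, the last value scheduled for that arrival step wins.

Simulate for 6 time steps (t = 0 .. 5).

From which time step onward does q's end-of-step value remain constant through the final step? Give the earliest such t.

2

t0.Δ0 r=0 z=1 u=1 p=1 v=1 clk=0 y=0 x=1 q=0
t0.Δ1 r=0 z=1 u=1 p=1 v=1 clk=1 y=0 x=1 q=0
t0.Δ2 r=0 z=0 u=1 p=1 v=1 clk=1 y=0 x=1 q=0
t0.Δ3 r=0 z=0 u=1 p=1 v=1 clk=1 y=0 x=0 q=0
t0.Δ4 r=0 z=0 u=1 p=1 v=1 clk=1 y=0 x=0 q=1
t1.Δ0 r=0 z=0 u=1 p=1 v=1 clk=1 y=0 x=0 q=1
t1.Δ1 r=0 z=0 u=1 p=1 v=1 clk=0 y=0 x=0 q=1
t2.Δ0 r=0 z=0 u=1 p=1 v=1 clk=0 y=0 x=0 q=1
t2.Δ1 r=0 z=0 u=1 p=1 v=1 clk=1 y=0 x=0 q=1
t2.Δ2 r=0 z=0 u=1 p=1 v=0 clk=1 y=0 x=0 q=1
t2.Δ3 r=0 z=0 u=1 p=1 v=0 clk=1 y=0 x=0 q=0
t3.Δ0 r=0 z=0 u=1 p=1 v=0 clk=1 y=0 x=0 q=0
t3.Δ1 r=0 z=0 u=1 p=1 v=0 clk=0 y=0 x=0 q=0
t4.Δ0 r=0 z=0 u=1 p=1 v=0 clk=0 y=0 x=0 q=0
t4.Δ1 r=0 z=0 u=1 p=1 v=0 clk=1 y=0 x=0 q=0
t5.Δ0 r=0 z=0 u=1 p=1 v=0 clk=1 y=0 x=0 q=0
t5.Δ1 r=0 z=0 u=1 p=1 v=0 clk=0 y=0 x=0 q=0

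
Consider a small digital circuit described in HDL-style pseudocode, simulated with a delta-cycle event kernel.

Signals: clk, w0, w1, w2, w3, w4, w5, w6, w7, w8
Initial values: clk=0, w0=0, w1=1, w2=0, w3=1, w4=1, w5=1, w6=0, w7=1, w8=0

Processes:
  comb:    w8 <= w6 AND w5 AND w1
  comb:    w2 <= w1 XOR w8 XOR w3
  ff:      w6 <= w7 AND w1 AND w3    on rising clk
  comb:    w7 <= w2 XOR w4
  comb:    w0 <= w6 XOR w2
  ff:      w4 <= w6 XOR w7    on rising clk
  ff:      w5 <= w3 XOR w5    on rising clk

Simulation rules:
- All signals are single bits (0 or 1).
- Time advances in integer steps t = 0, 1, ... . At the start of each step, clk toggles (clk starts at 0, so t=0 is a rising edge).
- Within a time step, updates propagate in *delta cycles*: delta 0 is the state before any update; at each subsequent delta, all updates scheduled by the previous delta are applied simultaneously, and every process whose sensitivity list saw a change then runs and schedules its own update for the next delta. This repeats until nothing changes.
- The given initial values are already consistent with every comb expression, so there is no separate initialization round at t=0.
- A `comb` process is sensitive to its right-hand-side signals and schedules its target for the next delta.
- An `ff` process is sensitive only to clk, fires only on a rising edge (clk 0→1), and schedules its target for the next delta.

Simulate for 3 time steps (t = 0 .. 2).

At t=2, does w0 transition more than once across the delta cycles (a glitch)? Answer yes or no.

no

[bits: w2,w3,w0,w7,w5,w4,clk,w8,w6,w1]
t=0: Δ0=0101110001 Δ1=0101111001 Δ2=0101011011 Δ3=0111011011 | 3Δ
t=1: Δ0=0111011011 Δ1=0111010011 | 1Δ
t=2: Δ0=0111010011 Δ1=0111011011 Δ2=0111101011 Δ3=0110101111 Δ4=1110101111 Δ5=1101101111 | 5Δ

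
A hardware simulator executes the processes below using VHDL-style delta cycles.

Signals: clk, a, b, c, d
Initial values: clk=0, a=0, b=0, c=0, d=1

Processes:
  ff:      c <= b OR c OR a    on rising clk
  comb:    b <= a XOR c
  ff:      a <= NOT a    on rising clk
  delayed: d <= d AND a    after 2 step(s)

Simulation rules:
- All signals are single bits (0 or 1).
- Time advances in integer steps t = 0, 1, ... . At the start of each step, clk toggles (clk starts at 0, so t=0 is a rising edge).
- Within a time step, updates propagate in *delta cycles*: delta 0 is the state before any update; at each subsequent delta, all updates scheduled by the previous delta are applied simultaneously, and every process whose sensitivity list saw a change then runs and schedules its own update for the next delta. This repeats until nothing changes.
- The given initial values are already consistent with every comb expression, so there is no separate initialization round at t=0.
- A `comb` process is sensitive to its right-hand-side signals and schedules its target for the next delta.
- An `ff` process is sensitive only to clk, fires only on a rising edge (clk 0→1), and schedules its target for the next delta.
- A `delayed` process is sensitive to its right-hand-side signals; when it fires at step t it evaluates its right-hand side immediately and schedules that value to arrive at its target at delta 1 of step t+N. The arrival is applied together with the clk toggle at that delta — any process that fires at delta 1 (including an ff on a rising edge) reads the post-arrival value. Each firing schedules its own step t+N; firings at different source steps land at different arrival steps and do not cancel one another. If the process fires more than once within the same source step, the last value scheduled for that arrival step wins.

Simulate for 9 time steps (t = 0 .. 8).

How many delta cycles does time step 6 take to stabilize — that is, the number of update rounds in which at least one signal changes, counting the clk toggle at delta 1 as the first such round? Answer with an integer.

3

t=0 Δ0: a=0 c=0 clk=0 d=1 b=0
  Δ1: clk:0→1
  Δ2: a:0→1
  Δ3: b:0→1
  (3Δ to stable)
t=1 Δ0: a=1 c=0 clk=1 d=1 b=1
  Δ1: clk:1→0
  (1Δ to stable)
t=2 Δ0: a=1 c=0 clk=0 d=1 b=1
  Δ1: clk:0→1
  Δ2: a:1→0, c:0→1
  (2Δ to stable)
t=3 Δ0: a=0 c=1 clk=1 d=1 b=1
  Δ1: clk:1→0
  (1Δ to stable)
t=4 Δ0: a=0 c=1 clk=0 d=1 b=1
  Δ1: clk:0→1, d:1→0
  Δ2: a:0→1
  Δ3: b:1→0
  (3Δ to stable)
t=5 Δ0: a=1 c=1 clk=1 d=0 b=0
  Δ1: clk:1→0
  (1Δ to stable)
t=6 Δ0: a=1 c=1 clk=0 d=0 b=0
  Δ1: clk:0→1
  Δ2: a:1→0
  Δ3: b:0→1
  (3Δ to stable)
t=7 Δ0: a=0 c=1 clk=1 d=0 b=1
  Δ1: clk:1→0
  (1Δ to stable)
t=8 Δ0: a=0 c=1 clk=0 d=0 b=1
  Δ1: clk:0→1
  Δ2: a:0→1
  Δ3: b:1→0
  (3Δ to stable)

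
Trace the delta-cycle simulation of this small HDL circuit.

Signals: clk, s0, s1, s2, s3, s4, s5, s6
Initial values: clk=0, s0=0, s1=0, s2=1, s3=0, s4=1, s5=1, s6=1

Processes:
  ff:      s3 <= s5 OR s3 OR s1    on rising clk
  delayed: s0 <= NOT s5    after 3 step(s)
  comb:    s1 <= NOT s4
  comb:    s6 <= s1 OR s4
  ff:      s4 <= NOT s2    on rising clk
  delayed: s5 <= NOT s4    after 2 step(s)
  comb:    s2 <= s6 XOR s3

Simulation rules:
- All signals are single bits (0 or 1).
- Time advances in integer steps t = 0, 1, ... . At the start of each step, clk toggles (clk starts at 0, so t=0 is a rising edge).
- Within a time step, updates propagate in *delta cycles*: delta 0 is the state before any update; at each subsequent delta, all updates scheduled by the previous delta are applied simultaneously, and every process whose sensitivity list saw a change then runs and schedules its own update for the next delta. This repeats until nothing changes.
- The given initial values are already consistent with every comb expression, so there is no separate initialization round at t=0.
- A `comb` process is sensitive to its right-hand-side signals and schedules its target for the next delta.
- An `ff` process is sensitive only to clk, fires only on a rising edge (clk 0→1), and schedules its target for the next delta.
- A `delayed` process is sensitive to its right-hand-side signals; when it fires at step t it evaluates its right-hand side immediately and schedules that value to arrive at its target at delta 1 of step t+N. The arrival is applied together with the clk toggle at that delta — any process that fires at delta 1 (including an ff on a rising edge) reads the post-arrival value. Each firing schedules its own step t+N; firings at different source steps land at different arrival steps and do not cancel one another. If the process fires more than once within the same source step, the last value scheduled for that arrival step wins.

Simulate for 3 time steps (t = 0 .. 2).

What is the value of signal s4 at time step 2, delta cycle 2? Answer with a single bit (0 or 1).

t0.Δ0 s0=0 s2=1 s4=1 s3=0 s6=1 clk=0 s1=0 s5=1
t0.Δ1 s0=0 s2=1 s4=1 s3=0 s6=1 clk=1 s1=0 s5=1
t0.Δ2 s0=0 s2=1 s4=0 s3=1 s6=1 clk=1 s1=0 s5=1
t0.Δ3 s0=0 s2=0 s4=0 s3=1 s6=0 clk=1 s1=1 s5=1
t0.Δ4 s0=0 s2=1 s4=0 s3=1 s6=1 clk=1 s1=1 s5=1
t0.Δ5 s0=0 s2=0 s4=0 s3=1 s6=1 clk=1 s1=1 s5=1
t1.Δ0 s0=0 s2=0 s4=0 s3=1 s6=1 clk=1 s1=1 s5=1
t1.Δ1 s0=0 s2=0 s4=0 s3=1 s6=1 clk=0 s1=1 s5=1
t2.Δ0 s0=0 s2=0 s4=0 s3=1 s6=1 clk=0 s1=1 s5=1
t2.Δ1 s0=0 s2=0 s4=0 s3=1 s6=1 clk=1 s1=1 s5=1
t2.Δ2 s0=0 s2=0 s4=1 s3=1 s6=1 clk=1 s1=1 s5=1
t2.Δ3 s0=0 s2=0 s4=1 s3=1 s6=1 clk=1 s1=0 s5=1

1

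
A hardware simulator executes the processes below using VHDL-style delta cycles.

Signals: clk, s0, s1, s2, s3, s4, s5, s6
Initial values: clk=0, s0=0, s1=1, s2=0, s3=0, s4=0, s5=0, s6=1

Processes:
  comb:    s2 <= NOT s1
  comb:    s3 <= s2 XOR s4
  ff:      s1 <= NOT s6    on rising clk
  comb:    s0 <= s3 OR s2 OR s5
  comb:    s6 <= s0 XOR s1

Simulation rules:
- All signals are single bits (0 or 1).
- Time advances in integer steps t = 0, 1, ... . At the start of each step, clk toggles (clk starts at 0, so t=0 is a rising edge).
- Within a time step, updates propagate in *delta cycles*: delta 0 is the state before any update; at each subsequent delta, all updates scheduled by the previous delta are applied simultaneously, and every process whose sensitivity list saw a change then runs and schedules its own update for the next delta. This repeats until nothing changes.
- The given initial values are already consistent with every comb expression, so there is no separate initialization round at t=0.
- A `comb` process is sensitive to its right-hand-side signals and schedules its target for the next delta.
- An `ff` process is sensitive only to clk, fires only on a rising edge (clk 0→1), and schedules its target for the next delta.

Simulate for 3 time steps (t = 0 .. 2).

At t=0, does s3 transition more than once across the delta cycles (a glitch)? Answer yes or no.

no

t0.Δ0 s1=1 s6=1 s0=0 s5=0 s4=0 s3=0 s2=0 clk=0
t0.Δ1 s1=1 s6=1 s0=0 s5=0 s4=0 s3=0 s2=0 clk=1
t0.Δ2 s1=0 s6=1 s0=0 s5=0 s4=0 s3=0 s2=0 clk=1
t0.Δ3 s1=0 s6=0 s0=0 s5=0 s4=0 s3=0 s2=1 clk=1
t0.Δ4 s1=0 s6=0 s0=1 s5=0 s4=0 s3=1 s2=1 clk=1
t0.Δ5 s1=0 s6=1 s0=1 s5=0 s4=0 s3=1 s2=1 clk=1
t1.Δ0 s1=0 s6=1 s0=1 s5=0 s4=0 s3=1 s2=1 clk=1
t1.Δ1 s1=0 s6=1 s0=1 s5=0 s4=0 s3=1 s2=1 clk=0
t2.Δ0 s1=0 s6=1 s0=1 s5=0 s4=0 s3=1 s2=1 clk=0
t2.Δ1 s1=0 s6=1 s0=1 s5=0 s4=0 s3=1 s2=1 clk=1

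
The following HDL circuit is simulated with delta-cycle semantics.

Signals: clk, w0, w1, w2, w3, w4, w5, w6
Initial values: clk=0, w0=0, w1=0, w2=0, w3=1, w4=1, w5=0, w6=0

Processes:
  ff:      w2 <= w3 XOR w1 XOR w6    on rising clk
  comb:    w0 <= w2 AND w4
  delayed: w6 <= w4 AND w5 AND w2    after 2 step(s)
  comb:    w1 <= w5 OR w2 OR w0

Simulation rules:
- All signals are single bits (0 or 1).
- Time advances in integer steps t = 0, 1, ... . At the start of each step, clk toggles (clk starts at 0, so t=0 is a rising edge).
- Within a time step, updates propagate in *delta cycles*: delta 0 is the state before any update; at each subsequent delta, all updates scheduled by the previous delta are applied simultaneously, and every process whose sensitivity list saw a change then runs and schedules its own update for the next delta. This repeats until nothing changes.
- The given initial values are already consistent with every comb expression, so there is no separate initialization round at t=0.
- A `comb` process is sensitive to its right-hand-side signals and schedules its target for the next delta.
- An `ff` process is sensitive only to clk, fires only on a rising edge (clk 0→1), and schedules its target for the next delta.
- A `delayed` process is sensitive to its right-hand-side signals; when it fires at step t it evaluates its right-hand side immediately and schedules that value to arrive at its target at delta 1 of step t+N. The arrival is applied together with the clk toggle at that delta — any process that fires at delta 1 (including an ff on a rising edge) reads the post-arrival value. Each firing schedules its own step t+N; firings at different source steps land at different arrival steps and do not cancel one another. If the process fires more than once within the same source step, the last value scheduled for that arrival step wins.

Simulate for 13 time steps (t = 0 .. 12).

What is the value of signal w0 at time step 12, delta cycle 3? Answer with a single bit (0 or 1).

[bits: w4,w3,w2,w0,w6,w5,clk,w1]
t=0: Δ0=11000000 Δ1=11000010 Δ2=11100010 Δ3=11110011 | 3Δ
t=1: Δ0=11110011 Δ1=11110001 | 1Δ
t=2: Δ0=11110001 Δ1=11110011 Δ2=11010011 Δ3=11000011 Δ4=11000010 | 4Δ
t=3: Δ0=11000010 Δ1=11000000 | 1Δ
t=4: Δ0=11000000 Δ1=11000010 Δ2=11100010 Δ3=11110011 | 3Δ
t=5: Δ0=11110011 Δ1=11110001 | 1Δ
t=6: Δ0=11110001 Δ1=11110011 Δ2=11010011 Δ3=11000011 Δ4=11000010 | 4Δ
t=7: Δ0=11000010 Δ1=11000000 | 1Δ
t=8: Δ0=11000000 Δ1=11000010 Δ2=11100010 Δ3=11110011 | 3Δ
t=9: Δ0=11110011 Δ1=11110001 | 1Δ
t=10: Δ0=11110001 Δ1=11110011 Δ2=11010011 Δ3=11000011 Δ4=11000010 | 4Δ
t=11: Δ0=11000010 Δ1=11000000 | 1Δ
t=12: Δ0=11000000 Δ1=11000010 Δ2=11100010 Δ3=11110011 | 3Δ

1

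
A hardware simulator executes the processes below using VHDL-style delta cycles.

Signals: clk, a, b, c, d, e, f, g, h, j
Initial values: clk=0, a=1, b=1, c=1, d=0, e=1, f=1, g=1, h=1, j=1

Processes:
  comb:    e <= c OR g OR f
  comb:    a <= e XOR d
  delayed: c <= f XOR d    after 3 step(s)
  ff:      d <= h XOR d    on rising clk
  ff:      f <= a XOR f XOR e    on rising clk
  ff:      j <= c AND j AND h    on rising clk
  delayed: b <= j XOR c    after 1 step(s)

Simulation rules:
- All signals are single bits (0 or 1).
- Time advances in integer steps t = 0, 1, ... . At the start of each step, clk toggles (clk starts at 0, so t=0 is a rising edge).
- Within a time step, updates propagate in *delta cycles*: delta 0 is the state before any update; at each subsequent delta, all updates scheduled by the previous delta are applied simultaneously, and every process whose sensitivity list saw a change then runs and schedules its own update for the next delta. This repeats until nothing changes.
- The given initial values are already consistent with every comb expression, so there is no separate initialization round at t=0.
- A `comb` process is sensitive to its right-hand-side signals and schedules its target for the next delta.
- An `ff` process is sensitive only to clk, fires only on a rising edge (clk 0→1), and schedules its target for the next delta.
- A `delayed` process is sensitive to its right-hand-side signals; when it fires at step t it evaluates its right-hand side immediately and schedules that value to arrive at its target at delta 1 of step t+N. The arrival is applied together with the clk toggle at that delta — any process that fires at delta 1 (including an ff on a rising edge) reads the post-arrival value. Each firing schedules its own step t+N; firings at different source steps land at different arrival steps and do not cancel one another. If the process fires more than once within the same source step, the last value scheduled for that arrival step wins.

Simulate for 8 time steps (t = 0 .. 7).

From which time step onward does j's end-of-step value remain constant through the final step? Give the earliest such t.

4

[bits: h,j,c,clk,a,e,f,d,g,b]
t=0: Δ0=1110111011 Δ1=1111111011 Δ2=1111111111 Δ3=1111011111 | 3Δ
t=1: Δ0=1111011111 Δ1=1110011111 | 1Δ
t=2: Δ0=1110011111 Δ1=1111011111 Δ2=1111010011 Δ3=1111110011 | 3Δ
t=3: Δ0=1111110011 Δ1=1100110011 | 1Δ
t=4: Δ0=1100110011 Δ1=1101110011 Δ2=1001110111 Δ3=1001010111 | 3Δ
t=5: Δ0=1001010111 Δ1=1000010110 | 1Δ
t=6: Δ0=1000010110 Δ1=1001010110 Δ2=1001011010 Δ3=1001111010 | 3Δ
t=7: Δ0=1001111010 Δ1=1010111010 | 1Δ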